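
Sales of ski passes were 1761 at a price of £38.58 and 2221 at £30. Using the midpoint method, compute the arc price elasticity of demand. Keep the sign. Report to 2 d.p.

-0.92

ΔQ = 2221 − 1761 = 460; ΔP = 30 − 38.58 = -8.58.
Midpoints: P̄ = 34.29, Q̄ = 1991.0.
ε = (ΔQ/ΔP)(P̄/Q̄) = (460/-8.58)(34.29/1991.0).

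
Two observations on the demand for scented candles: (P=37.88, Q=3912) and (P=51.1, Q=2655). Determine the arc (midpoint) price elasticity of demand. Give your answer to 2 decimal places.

ΔQ = 2655 − 3912 = -1257; ΔP = 51.1 − 37.88 = 13.22.
Midpoints: P̄ = 44.49, Q̄ = 3283.5.
ε = (ΔQ/ΔP)(P̄/Q̄) = (-1257/13.22)(44.49/3283.5).

-1.29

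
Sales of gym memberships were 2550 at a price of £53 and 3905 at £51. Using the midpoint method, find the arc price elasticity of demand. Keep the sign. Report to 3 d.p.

-10.916

ΔQ = 3905 − 2550 = 1355; ΔP = 51 − 53 = -2.
Midpoints: P̄ = 52.00, Q̄ = 3227.5.
ε = (ΔQ/ΔP)(P̄/Q̄) = (1355/-2)(52.00/3227.5).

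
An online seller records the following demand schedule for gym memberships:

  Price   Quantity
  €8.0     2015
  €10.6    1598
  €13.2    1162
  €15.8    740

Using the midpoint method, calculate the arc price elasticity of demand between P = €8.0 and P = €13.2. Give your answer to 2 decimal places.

At P = 8.0, Q = 2015; at P = 13.2, Q = 1162.
ΔQ = -853, ΔP = 5.2. Midpoints: P̄ = 10.60, Q̄ = 1588.5.
ε = (ΔQ/ΔP)(P̄/Q̄) = (-853/5.2)(10.60/1588.5).

-1.09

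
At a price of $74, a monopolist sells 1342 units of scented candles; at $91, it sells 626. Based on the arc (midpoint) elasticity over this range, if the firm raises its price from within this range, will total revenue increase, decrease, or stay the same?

Arc ε = (-716/17)(82.50/984.0) ≈ -3.531.
|ε| = 3.53 > 1, so demand is elastic. A price rise therefore reduces total revenue.

decrease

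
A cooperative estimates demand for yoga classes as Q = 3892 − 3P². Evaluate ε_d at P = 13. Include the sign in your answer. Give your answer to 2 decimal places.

At P = 13, Q = 3385.
dQ/dP = −6P = -78.
ε = (dQ/dP)(P/Q) = (-78)(13/3385).
|ε| < 1, so demand is inelastic at this price.

-0.30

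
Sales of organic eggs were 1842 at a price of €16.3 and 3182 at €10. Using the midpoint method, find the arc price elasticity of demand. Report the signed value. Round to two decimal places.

-1.11

ΔQ = 3182 − 1842 = 1340; ΔP = 10 − 16.3 = -6.3.
Midpoints: P̄ = 13.15, Q̄ = 2512.0.
ε = (ΔQ/ΔP)(P̄/Q̄) = (1340/-6.3)(13.15/2512.0).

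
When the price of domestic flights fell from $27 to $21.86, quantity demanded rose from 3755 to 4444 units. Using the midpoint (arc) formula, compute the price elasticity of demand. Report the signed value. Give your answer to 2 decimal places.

ΔQ = 4444 − 3755 = 689; ΔP = 21.86 − 27 = -5.14.
Midpoints: P̄ = 24.43, Q̄ = 4099.5.
ε = (ΔQ/ΔP)(P̄/Q̄) = (689/-5.14)(24.43/4099.5).

-0.80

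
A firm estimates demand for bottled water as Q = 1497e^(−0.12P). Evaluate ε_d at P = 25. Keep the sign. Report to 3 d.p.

At P = 25, Q = 74.531.
dQ/dP = −0.12·1497e^(−0.12P) = −0.12Q = -8.944.
ε = (dQ/dP)(P/Q) = (-8.944)(25/74.531).
|ε| > 1, so demand is elastic at this price.

-3.000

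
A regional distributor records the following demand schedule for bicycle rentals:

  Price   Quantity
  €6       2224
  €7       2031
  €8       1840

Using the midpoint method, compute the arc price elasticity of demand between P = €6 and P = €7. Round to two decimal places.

At P = 6, Q = 2224; at P = 7, Q = 2031.
ΔQ = -193, ΔP = 1. Midpoints: P̄ = 6.50, Q̄ = 2127.5.
ε = (ΔQ/ΔP)(P̄/Q̄) = (-193/1)(6.50/2127.5).

-0.59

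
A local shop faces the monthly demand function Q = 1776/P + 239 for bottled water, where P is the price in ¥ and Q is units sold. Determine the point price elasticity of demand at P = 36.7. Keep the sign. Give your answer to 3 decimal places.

-0.168

At P = 36.7, Q = 287.392.
dQ/dP = −1776/P² = -1.319.
ε = (dQ/dP)(P/Q) = (-1.319)(36.7/287.392).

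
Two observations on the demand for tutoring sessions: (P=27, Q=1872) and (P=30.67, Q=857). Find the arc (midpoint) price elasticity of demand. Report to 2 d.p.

ΔQ = 857 − 1872 = -1015; ΔP = 30.67 − 27 = 3.67.
Midpoints: P̄ = 28.84, Q̄ = 1364.5.
ε = (ΔQ/ΔP)(P̄/Q̄) = (-1015/3.67)(28.84/1364.5).

-5.84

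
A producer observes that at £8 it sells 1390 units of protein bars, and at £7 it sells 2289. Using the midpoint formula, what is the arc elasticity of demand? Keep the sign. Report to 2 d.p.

ΔQ = 2289 − 1390 = 899; ΔP = 7 − 8 = -1.
Midpoints: P̄ = 7.50, Q̄ = 1839.5.
ε = (ΔQ/ΔP)(P̄/Q̄) = (899/-1)(7.50/1839.5).

-3.67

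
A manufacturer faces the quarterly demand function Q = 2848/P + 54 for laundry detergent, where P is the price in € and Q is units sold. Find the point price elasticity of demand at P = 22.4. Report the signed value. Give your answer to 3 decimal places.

At P = 22.4, Q = 181.143.
dQ/dP = −2848/P² = -5.676.
ε = (dQ/dP)(P/Q) = (-5.676)(22.4/181.143).
|ε| < 1, so demand is inelastic at this price.

-0.702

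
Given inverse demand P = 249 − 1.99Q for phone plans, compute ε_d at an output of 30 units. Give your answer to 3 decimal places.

At Q = 30, P = 249 − 1.99(30) = 189.30.
dP/dQ = −1.99, so dQ/dP = 1/(−1.99) = -0.503.
ε = (dQ/dP)(P/Q) = (-0.503)(189.30/30).

-3.171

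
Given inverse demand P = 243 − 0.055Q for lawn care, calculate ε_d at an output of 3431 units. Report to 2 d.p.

-0.29

At Q = 3431, P = 243 − 0.055(3431) = 54.29.
dP/dQ = −0.055, so dQ/dP = 1/(−0.055) = -18.182.
ε = (dQ/dP)(P/Q) = (-18.182)(54.29/3431).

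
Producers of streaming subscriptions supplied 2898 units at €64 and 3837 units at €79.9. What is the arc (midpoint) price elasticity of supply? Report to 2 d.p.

ΔQ = 3837 − 2898 = 939; ΔP = 79.9 − 64 = 15.9.
Midpoints: P̄ = 71.95, Q̄ = 3367.5.
ε_s = (ΔQ/ΔP)(P̄/Q̄) = (939/15.9)(71.95/3367.5).

1.26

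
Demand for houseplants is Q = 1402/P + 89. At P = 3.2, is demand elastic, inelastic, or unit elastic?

inelastic

Q = 527.125, dQ/dP = -136.914.
ε = (dQ/dP)(P/Q) ≈ -0.831.
|ε| = 0.83 < 1.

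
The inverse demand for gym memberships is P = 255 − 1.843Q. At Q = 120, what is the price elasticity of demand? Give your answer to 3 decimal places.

-0.153

At Q = 120, P = 255 − 1.843(120) = 33.84.
dP/dQ = −1.843, so dQ/dP = 1/(−1.843) = -0.543.
ε = (dQ/dP)(P/Q) = (-0.543)(33.84/120).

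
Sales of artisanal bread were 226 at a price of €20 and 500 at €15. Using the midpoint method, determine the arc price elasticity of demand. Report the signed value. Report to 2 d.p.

ΔQ = 500 − 226 = 274; ΔP = 15 − 20 = -5.
Midpoints: P̄ = 17.50, Q̄ = 363.0.
ε = (ΔQ/ΔP)(P̄/Q̄) = (274/-5)(17.50/363.0).

-2.64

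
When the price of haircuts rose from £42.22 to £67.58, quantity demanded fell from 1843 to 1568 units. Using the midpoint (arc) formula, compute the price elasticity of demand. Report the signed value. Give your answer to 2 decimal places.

-0.35

ΔQ = 1568 − 1843 = -275; ΔP = 67.58 − 42.22 = 25.36.
Midpoints: P̄ = 54.90, Q̄ = 1705.5.
ε = (ΔQ/ΔP)(P̄/Q̄) = (-275/25.36)(54.90/1705.5).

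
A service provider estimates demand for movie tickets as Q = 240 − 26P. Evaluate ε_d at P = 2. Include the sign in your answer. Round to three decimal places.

-0.277

At P = 2, Q = 188.
dQ/dP = −26.
ε = (dQ/dP)(P/Q) = (-26)(2/188).
|ε| < 1, so demand is inelastic at this price.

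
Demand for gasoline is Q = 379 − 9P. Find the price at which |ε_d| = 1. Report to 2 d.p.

21.06

For linear demand Q = a − bP, ε = −bP/(a − bP). |ε| = 1 when bP = a − bP, i.e. P = a/(2b).
P = 379/(2·9) = 379/18 = 21.0556.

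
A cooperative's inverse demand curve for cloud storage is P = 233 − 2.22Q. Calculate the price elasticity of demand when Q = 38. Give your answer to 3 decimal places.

At Q = 38, P = 233 − 2.22(38) = 148.64.
dP/dQ = −2.22, so dQ/dP = 1/(−2.22) = -0.450.
ε = (dQ/dP)(P/Q) = (-0.450)(148.64/38).

-1.762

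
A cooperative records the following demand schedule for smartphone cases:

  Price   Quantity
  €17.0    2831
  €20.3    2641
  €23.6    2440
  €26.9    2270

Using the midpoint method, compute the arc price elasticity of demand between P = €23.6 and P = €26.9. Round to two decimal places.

-0.55

At P = 23.6, Q = 2440; at P = 26.9, Q = 2270.
ΔQ = -170, ΔP = 3.3. Midpoints: P̄ = 25.25, Q̄ = 2355.0.
ε = (ΔQ/ΔP)(P̄/Q̄) = (-170/3.3)(25.25/2355.0).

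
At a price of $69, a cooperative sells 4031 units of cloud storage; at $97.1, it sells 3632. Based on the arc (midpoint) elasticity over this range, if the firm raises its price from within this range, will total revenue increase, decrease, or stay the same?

Arc ε = (-399/28.1)(83.05/3831.5) ≈ -0.308.
|ε| = 0.31 < 1, so demand is inelastic. A price rise therefore raises total revenue.

increase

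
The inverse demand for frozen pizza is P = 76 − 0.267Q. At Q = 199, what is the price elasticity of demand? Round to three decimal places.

-0.430

At Q = 199, P = 76 − 0.267(199) = 22.87.
dP/dQ = −0.267, so dQ/dP = 1/(−0.267) = -3.745.
ε = (dQ/dP)(P/Q) = (-3.745)(22.87/199).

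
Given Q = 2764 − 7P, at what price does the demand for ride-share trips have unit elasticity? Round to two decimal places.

For linear demand Q = a − bP, ε = −bP/(a − bP). |ε| = 1 when bP = a − bP, i.e. P = a/(2b).
P = 2764/(2·7) = 2764/14 = 197.4286.

197.43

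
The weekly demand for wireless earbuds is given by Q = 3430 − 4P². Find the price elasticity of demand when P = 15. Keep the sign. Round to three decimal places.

-0.711

At P = 15, Q = 2530.
dQ/dP = −8P = -120.
ε = (dQ/dP)(P/Q) = (-120)(15/2530).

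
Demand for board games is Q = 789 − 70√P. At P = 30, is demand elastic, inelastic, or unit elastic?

inelastic

Q = 405.594, dQ/dP = -6.390.
ε = (dQ/dP)(P/Q) ≈ -0.473.
|ε| = 0.47 < 1.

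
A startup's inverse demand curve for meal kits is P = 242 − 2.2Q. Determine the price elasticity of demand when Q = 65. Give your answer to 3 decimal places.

At Q = 65, P = 242 − 2.2(65) = 99.00.
dP/dQ = −2.2, so dQ/dP = 1/(−2.2) = -0.455.
ε = (dQ/dP)(P/Q) = (-0.455)(99.00/65).

-0.692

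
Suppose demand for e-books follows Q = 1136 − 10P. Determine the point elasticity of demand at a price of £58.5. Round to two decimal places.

-1.06

At P = 58.5, Q = 551.
dQ/dP = −10.
ε = (dQ/dP)(P/Q) = (-10)(58.5/551).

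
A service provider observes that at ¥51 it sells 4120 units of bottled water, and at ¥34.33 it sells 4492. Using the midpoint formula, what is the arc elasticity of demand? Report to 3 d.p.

ΔQ = 4492 − 4120 = 372; ΔP = 34.33 − 51 = -16.67.
Midpoints: P̄ = 42.66, Q̄ = 4306.0.
ε = (ΔQ/ΔP)(P̄/Q̄) = (372/-16.67)(42.66/4306.0).

-0.221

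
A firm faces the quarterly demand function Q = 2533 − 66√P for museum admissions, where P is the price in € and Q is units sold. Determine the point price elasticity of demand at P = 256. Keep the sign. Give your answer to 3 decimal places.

At P = 256, Q = 1477.
dQ/dP = −66/(2√P) = -2.062.
ε = (dQ/dP)(P/Q) = (-2.062)(256/1477).
|ε| < 1, so demand is inelastic at this price.

-0.357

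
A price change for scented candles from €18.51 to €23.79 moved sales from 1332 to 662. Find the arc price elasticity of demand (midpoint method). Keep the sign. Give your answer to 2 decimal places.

ΔQ = 662 − 1332 = -670; ΔP = 23.79 − 18.51 = 5.28.
Midpoints: P̄ = 21.15, Q̄ = 997.0.
ε = (ΔQ/ΔP)(P̄/Q̄) = (-670/5.28)(21.15/997.0).

-2.69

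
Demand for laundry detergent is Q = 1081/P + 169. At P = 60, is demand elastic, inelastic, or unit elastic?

inelastic

Q = 187.017, dQ/dP = -0.300.
ε = (dQ/dP)(P/Q) ≈ -0.096.
|ε| = 0.10 < 1.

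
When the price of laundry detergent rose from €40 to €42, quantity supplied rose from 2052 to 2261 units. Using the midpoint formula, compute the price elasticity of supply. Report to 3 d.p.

1.987

ΔQ = 2261 − 2052 = 209; ΔP = 42 − 40 = 2.
Midpoints: P̄ = 41.00, Q̄ = 2156.5.
ε_s = (ΔQ/ΔP)(P̄/Q̄) = (209/2)(41.00/2156.5).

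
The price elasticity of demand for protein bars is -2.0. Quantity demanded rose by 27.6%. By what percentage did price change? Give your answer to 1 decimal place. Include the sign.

-13.8%

%ΔP ≈ %ΔQ / ε = (27.6%)/(-2.0) = -13.80%.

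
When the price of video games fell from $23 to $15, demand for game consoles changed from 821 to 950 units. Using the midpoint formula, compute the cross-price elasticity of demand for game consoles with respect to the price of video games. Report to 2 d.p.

ΔQ_x = 950 − 821 = 129; ΔP_y = 15 − 23 = -8.
Midpoints: P̄_y = 19.00, Q̄_x = 885.5.
ε_xy = (ΔQ_x/ΔP_y)(P̄_y/Q̄_x) = (129/-8)(19.00/885.5).
ε_xy < 0, so the goods are complements.

-0.35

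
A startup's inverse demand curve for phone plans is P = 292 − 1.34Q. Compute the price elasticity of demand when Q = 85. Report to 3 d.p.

At Q = 85, P = 292 − 1.34(85) = 178.10.
dP/dQ = −1.34, so dQ/dP = 1/(−1.34) = -0.746.
ε = (dQ/dP)(P/Q) = (-0.746)(178.10/85).

-1.564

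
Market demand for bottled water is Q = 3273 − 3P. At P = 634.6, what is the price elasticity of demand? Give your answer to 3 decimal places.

-1.390

At P = 634.6, Q = 1369.200.
dQ/dP = −3.
ε = (dQ/dP)(P/Q) = (-3)(634.6/1369.200).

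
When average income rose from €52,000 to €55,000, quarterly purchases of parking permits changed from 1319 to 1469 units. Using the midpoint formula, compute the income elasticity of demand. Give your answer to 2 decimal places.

ΔQ = 150, ΔI = 3000. Midpoints: Ī = 53,500, Q̄ = 1394.0.
ε_I = (ΔQ/ΔI)(Ī/Q̄) = (150/3000)(53500/1394.0).
ε_I > 0, so the good is normal.

1.92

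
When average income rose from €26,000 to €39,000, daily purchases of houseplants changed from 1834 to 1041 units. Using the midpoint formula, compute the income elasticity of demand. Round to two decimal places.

-1.38

ΔQ = -793, ΔI = 13000. Midpoints: Ī = 32,500, Q̄ = 1437.5.
ε_I = (ΔQ/ΔI)(Ī/Q̄) = (-793/13000)(32500/1437.5).
ε_I < 0, so the good is inferior.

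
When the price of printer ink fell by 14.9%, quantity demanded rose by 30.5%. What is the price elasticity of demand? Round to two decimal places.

-2.05

ε = %ΔQ / %ΔP = (30.5)/(-14.9) = -2.047.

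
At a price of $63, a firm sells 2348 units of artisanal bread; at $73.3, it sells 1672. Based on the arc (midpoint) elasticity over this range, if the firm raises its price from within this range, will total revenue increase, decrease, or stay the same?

decrease

Arc ε = (-676/10.3)(68.15/2010.0) ≈ -2.225.
|ε| = 2.23 > 1, so demand is elastic. A price rise therefore reduces total revenue.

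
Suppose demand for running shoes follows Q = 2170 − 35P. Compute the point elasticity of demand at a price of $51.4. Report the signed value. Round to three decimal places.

-4.849

At P = 51.4, Q = 371.
dQ/dP = −35.
ε = (dQ/dP)(P/Q) = (-35)(51.4/371).
|ε| > 1, so demand is elastic at this price.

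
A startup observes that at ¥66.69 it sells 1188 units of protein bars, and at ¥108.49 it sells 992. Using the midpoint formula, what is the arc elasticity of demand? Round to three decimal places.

-0.377

ΔQ = 992 − 1188 = -196; ΔP = 108.49 − 66.69 = 41.8.
Midpoints: P̄ = 87.59, Q̄ = 1090.0.
ε = (ΔQ/ΔP)(P̄/Q̄) = (-196/41.8)(87.59/1090.0).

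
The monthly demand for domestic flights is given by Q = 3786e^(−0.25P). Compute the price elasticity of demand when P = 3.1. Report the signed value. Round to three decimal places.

At P = 3.1, Q = 1744.225.
dQ/dP = −0.25·3786e^(−0.25P) = −0.25Q = -436.056.
ε = (dQ/dP)(P/Q) = (-436.056)(3.1/1744.225).

-0.775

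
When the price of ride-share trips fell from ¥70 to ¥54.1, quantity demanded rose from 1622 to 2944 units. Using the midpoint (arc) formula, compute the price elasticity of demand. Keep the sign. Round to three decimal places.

ΔQ = 2944 − 1622 = 1322; ΔP = 54.1 − 70 = -15.9.
Midpoints: P̄ = 62.05, Q̄ = 2283.0.
ε = (ΔQ/ΔP)(P̄/Q̄) = (1322/-15.9)(62.05/2283.0).

-2.260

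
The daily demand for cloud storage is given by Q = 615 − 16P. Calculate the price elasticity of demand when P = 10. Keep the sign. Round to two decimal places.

-0.35

At P = 10, Q = 455.
dQ/dP = −16.
ε = (dQ/dP)(P/Q) = (-16)(10/455).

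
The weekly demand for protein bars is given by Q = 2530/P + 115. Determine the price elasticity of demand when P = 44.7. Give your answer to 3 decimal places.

-0.330

At P = 44.7, Q = 171.600.
dQ/dP = −2530/P² = -1.266.
ε = (dQ/dP)(P/Q) = (-1.266)(44.7/171.600).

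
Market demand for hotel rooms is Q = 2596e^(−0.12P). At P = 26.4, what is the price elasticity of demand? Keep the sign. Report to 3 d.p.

-3.168

At P = 26.4, Q = 109.260.
dQ/dP = −0.12·2596e^(−0.12P) = −0.12Q = -13.111.
ε = (dQ/dP)(P/Q) = (-13.111)(26.4/109.260).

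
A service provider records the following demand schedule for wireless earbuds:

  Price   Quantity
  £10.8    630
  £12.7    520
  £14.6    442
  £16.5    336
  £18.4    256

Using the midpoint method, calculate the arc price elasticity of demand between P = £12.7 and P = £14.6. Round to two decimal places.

-1.17

At P = 12.7, Q = 520; at P = 14.6, Q = 442.
ΔQ = -78, ΔP = 1.9. Midpoints: P̄ = 13.65, Q̄ = 481.0.
ε = (ΔQ/ΔP)(P̄/Q̄) = (-78/1.9)(13.65/481.0).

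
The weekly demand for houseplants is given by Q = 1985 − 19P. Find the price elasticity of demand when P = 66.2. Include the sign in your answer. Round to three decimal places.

At P = 66.2, Q = 727.200.
dQ/dP = −19.
ε = (dQ/dP)(P/Q) = (-19)(66.2/727.200).
|ε| > 1, so demand is elastic at this price.

-1.730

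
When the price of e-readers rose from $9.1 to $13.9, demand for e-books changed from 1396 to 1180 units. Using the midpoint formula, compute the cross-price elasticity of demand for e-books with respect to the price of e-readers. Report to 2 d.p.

ΔQ_x = 1180 − 1396 = -216; ΔP_y = 13.9 − 9.1 = 4.8.
Midpoints: P̄_y = 11.50, Q̄_x = 1288.0.
ε_xy = (ΔQ_x/ΔP_y)(P̄_y/Q̄_x) = (-216/4.8)(11.50/1288.0).

-0.40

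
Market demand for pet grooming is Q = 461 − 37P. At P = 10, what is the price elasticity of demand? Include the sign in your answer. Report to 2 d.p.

-4.07

At P = 10, Q = 91.
dQ/dP = −37.
ε = (dQ/dP)(P/Q) = (-37)(10/91).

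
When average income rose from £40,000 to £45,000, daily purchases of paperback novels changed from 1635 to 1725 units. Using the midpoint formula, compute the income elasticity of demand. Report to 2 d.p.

ΔQ = 90, ΔI = 5000. Midpoints: Ī = 42,500, Q̄ = 1680.0.
ε_I = (ΔQ/ΔI)(Ī/Q̄) = (90/5000)(42500/1680.0).

0.46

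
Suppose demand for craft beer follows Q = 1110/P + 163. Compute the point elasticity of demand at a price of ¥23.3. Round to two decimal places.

-0.23

At P = 23.3, Q = 210.639.
dQ/dP = −1110/P² = -2.045.
ε = (dQ/dP)(P/Q) = (-2.045)(23.3/210.639).
|ε| < 1, so demand is inelastic at this price.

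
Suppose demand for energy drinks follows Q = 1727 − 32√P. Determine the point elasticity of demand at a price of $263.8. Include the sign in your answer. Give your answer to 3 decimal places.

-0.215

At P = 263.8, Q = 1207.259.
dQ/dP = −32/(2√P) = -0.985.
ε = (dQ/dP)(P/Q) = (-0.985)(263.8/1207.259).
|ε| < 1, so demand is inelastic at this price.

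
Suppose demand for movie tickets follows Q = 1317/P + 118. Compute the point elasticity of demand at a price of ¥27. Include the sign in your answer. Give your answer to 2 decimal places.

-0.29

At P = 27, Q = 166.778.
dQ/dP = −1317/P² = -1.807.
ε = (dQ/dP)(P/Q) = (-1.807)(27/166.778).
|ε| < 1, so demand is inelastic at this price.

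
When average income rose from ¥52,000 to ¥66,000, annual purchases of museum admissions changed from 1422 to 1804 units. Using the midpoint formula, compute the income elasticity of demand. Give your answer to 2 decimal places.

1.00

ΔQ = 382, ΔI = 14000. Midpoints: Ī = 59,000, Q̄ = 1613.0.
ε_I = (ΔQ/ΔI)(Ī/Q̄) = (382/14000)(59000/1613.0).
ε_I > 0, so the good is normal.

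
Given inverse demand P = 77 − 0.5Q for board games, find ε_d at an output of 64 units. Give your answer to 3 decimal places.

At Q = 64, P = 77 − 0.5(64) = 45.00.
dP/dQ = −0.5, so dQ/dP = 1/(−0.5) = -2.000.
ε = (dQ/dP)(P/Q) = (-2.000)(45.00/64).

-1.406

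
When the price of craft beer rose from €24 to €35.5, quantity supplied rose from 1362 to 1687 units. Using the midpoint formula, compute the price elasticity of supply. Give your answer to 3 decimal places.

0.551

ΔQ = 1687 − 1362 = 325; ΔP = 35.5 − 24 = 11.5.
Midpoints: P̄ = 29.75, Q̄ = 1524.5.
ε_s = (ΔQ/ΔP)(P̄/Q̄) = (325/11.5)(29.75/1524.5).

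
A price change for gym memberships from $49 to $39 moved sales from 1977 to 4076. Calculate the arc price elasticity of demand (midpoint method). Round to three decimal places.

-3.052

ΔQ = 4076 − 1977 = 2099; ΔP = 39 − 49 = -10.
Midpoints: P̄ = 44.00, Q̄ = 3026.5.
ε = (ΔQ/ΔP)(P̄/Q̄) = (2099/-10)(44.00/3026.5).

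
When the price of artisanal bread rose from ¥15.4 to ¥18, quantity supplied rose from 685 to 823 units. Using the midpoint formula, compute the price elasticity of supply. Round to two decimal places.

ΔQ = 823 − 685 = 138; ΔP = 18 − 15.4 = 2.6.
Midpoints: P̄ = 16.70, Q̄ = 754.0.
ε_s = (ΔQ/ΔP)(P̄/Q̄) = (138/2.6)(16.70/754.0).

1.18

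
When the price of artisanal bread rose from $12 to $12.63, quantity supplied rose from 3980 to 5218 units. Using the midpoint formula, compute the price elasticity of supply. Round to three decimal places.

ΔQ = 5218 − 3980 = 1238; ΔP = 12.63 − 12 = 0.63.
Midpoints: P̄ = 12.32, Q̄ = 4599.0.
ε_s = (ΔQ/ΔP)(P̄/Q̄) = (1238/0.63)(12.32/4599.0).

5.262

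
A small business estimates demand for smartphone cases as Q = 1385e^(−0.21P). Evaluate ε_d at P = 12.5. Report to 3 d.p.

-2.625

At P = 12.5, Q = 100.329.
dQ/dP = −0.21·1385e^(−0.21P) = −0.21Q = -21.069.
ε = (dQ/dP)(P/Q) = (-21.069)(12.5/100.329).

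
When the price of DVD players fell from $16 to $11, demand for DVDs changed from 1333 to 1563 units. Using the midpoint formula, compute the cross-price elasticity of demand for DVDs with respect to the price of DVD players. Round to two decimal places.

ΔQ_x = 1563 − 1333 = 230; ΔP_y = 11 − 16 = -5.
Midpoints: P̄_y = 13.50, Q̄_x = 1448.0.
ε_xy = (ΔQ_x/ΔP_y)(P̄_y/Q̄_x) = (230/-5)(13.50/1448.0).

-0.43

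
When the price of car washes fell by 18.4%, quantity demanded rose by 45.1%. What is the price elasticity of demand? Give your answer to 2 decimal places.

-2.45

ε = %ΔQ / %ΔP = (45.1)/(-18.4) = -2.451.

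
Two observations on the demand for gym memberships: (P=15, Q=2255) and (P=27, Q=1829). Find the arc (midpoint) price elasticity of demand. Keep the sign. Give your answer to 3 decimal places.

-0.365

ΔQ = 1829 − 2255 = -426; ΔP = 27 − 15 = 12.
Midpoints: P̄ = 21.00, Q̄ = 2042.0.
ε = (ΔQ/ΔP)(P̄/Q̄) = (-426/12)(21.00/2042.0).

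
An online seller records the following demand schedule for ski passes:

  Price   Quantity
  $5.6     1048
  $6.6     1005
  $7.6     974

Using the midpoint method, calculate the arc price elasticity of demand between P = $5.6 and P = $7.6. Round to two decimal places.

-0.24

At P = 5.6, Q = 1048; at P = 7.6, Q = 974.
ΔQ = -74, ΔP = 2.0. Midpoints: P̄ = 6.60, Q̄ = 1011.0.
ε = (ΔQ/ΔP)(P̄/Q̄) = (-74/2.0)(6.60/1011.0).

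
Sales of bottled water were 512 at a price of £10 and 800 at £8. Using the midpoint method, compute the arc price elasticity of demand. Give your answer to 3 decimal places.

-1.976

ΔQ = 800 − 512 = 288; ΔP = 8 − 10 = -2.
Midpoints: P̄ = 9.00, Q̄ = 656.0.
ε = (ΔQ/ΔP)(P̄/Q̄) = (288/-2)(9.00/656.0).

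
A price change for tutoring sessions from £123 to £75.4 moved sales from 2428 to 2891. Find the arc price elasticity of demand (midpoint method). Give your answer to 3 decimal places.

-0.363

ΔQ = 2891 − 2428 = 463; ΔP = 75.4 − 123 = -47.6.
Midpoints: P̄ = 99.20, Q̄ = 2659.5.
ε = (ΔQ/ΔP)(P̄/Q̄) = (463/-47.6)(99.20/2659.5).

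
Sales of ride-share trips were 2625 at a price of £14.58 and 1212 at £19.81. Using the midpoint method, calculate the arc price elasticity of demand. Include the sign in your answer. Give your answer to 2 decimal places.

-2.42

ΔQ = 1212 − 2625 = -1413; ΔP = 19.81 − 14.58 = 5.23.
Midpoints: P̄ = 17.20, Q̄ = 1918.5.
ε = (ΔQ/ΔP)(P̄/Q̄) = (-1413/5.23)(17.20/1918.5).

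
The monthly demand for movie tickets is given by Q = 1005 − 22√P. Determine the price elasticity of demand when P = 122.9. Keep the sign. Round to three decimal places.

-0.160

At P = 122.9, Q = 761.107.
dQ/dP = −22/(2√P) = -0.992.
ε = (dQ/dP)(P/Q) = (-0.992)(122.9/761.107).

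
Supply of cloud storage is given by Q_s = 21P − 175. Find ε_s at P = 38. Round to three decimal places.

At P = 38, Q_s = 623.
dQ_s/dP = 21.
ε_s = (dQ_s/dP)(P/Q_s) = (21)(38/623).

1.281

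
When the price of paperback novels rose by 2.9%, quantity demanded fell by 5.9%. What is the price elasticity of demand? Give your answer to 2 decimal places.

ε = %ΔQ / %ΔP = (-5.9)/(2.9) = -2.034.

-2.03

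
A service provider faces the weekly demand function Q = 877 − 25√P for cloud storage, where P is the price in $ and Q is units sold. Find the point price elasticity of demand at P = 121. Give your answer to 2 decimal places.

-0.23

At P = 121, Q = 602.
dQ/dP = −25/(2√P) = -1.136.
ε = (dQ/dP)(P/Q) = (-1.136)(121/602).
|ε| < 1, so demand is inelastic at this price.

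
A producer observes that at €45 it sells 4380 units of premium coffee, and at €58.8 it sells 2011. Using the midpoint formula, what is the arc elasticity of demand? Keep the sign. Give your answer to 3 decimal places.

-2.788

ΔQ = 2011 − 4380 = -2369; ΔP = 58.8 − 45 = 13.8.
Midpoints: P̄ = 51.90, Q̄ = 3195.5.
ε = (ΔQ/ΔP)(P̄/Q̄) = (-2369/13.8)(51.90/3195.5).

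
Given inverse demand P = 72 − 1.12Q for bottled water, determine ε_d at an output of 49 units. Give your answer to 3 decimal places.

-0.312

At Q = 49, P = 72 − 1.12(49) = 17.12.
dP/dQ = −1.12, so dQ/dP = 1/(−1.12) = -0.893.
ε = (dQ/dP)(P/Q) = (-0.893)(17.12/49).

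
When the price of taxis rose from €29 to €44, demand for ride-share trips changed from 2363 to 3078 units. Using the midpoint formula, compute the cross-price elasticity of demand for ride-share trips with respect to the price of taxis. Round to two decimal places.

ΔQ_x = 3078 − 2363 = 715; ΔP_y = 44 − 29 = 15.
Midpoints: P̄_y = 36.50, Q̄_x = 2720.5.
ε_xy = (ΔQ_x/ΔP_y)(P̄_y/Q̄_x) = (715/15)(36.50/2720.5).
ε_xy > 0, so the goods are substitutes.

0.64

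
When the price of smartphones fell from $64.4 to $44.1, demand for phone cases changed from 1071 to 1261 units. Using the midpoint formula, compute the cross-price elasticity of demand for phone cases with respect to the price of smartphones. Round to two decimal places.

ΔQ_x = 1261 − 1071 = 190; ΔP_y = 44.1 − 64.4 = -20.3.
Midpoints: P̄_y = 54.25, Q̄_x = 1166.0.
ε_xy = (ΔQ_x/ΔP_y)(P̄_y/Q̄_x) = (190/-20.3)(54.25/1166.0).
ε_xy < 0, so the goods are complements.

-0.44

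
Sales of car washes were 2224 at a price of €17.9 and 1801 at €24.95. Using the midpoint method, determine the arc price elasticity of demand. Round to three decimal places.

-0.639

ΔQ = 1801 − 2224 = -423; ΔP = 24.95 − 17.9 = 7.05.
Midpoints: P̄ = 21.42, Q̄ = 2012.5.
ε = (ΔQ/ΔP)(P̄/Q̄) = (-423/7.05)(21.42/2012.5).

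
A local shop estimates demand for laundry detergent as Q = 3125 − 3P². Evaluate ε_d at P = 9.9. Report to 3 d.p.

-0.208

At P = 9.9, Q = 2830.970.
dQ/dP = −6P = -59.400.
ε = (dQ/dP)(P/Q) = (-59.400)(9.9/2830.970).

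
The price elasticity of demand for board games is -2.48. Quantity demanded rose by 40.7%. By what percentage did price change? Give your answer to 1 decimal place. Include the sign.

-16.4%

%ΔP ≈ %ΔQ / ε = (40.7%)/(-2.48) = -16.41%.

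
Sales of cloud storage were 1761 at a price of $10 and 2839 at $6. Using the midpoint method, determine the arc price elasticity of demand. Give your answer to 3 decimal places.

ΔQ = 2839 − 1761 = 1078; ΔP = 6 − 10 = -4.
Midpoints: P̄ = 8.00, Q̄ = 2300.0.
ε = (ΔQ/ΔP)(P̄/Q̄) = (1078/-4)(8.00/2300.0).

-0.937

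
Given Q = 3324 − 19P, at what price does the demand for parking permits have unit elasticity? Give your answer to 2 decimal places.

For linear demand Q = a − bP, ε = −bP/(a − bP). |ε| = 1 when bP = a − bP, i.e. P = a/(2b).
P = 3324/(2·19) = 3324/38 = 87.4737.

87.47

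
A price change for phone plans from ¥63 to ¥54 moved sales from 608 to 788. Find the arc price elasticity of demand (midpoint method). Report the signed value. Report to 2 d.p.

-1.68

ΔQ = 788 − 608 = 180; ΔP = 54 − 63 = -9.
Midpoints: P̄ = 58.50, Q̄ = 698.0.
ε = (ΔQ/ΔP)(P̄/Q̄) = (180/-9)(58.50/698.0).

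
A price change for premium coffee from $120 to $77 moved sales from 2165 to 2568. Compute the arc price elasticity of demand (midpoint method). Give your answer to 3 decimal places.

ΔQ = 2568 − 2165 = 403; ΔP = 77 − 120 = -43.
Midpoints: P̄ = 98.50, Q̄ = 2366.5.
ε = (ΔQ/ΔP)(P̄/Q̄) = (403/-43)(98.50/2366.5).

-0.390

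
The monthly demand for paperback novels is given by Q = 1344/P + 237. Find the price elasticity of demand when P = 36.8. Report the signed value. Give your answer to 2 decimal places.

At P = 36.8, Q = 273.522.
dQ/dP = −1344/P² = -0.992.
ε = (dQ/dP)(P/Q) = (-0.992)(36.8/273.522).

-0.13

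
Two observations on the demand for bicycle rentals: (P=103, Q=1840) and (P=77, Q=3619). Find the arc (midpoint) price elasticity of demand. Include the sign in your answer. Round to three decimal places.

ΔQ = 3619 − 1840 = 1779; ΔP = 77 − 103 = -26.
Midpoints: P̄ = 90.00, Q̄ = 2729.5.
ε = (ΔQ/ΔP)(P̄/Q̄) = (1779/-26)(90.00/2729.5).

-2.256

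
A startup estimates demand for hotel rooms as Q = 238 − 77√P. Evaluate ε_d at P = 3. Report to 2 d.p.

At P = 3, Q = 104.632.
dQ/dP = −77/(2√P) = -22.228.
ε = (dQ/dP)(P/Q) = (-22.228)(3/104.632).

-0.64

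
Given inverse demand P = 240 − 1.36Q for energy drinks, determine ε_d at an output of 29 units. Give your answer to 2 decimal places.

At Q = 29, P = 240 − 1.36(29) = 200.56.
dP/dQ = −1.36, so dQ/dP = 1/(−1.36) = -0.735.
ε = (dQ/dP)(P/Q) = (-0.735)(200.56/29).

-5.09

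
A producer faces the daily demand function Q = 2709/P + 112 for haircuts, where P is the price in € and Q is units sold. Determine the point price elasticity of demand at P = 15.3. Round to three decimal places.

-0.613

At P = 15.3, Q = 289.059.
dQ/dP = −2709/P² = -11.572.
ε = (dQ/dP)(P/Q) = (-11.572)(15.3/289.059).
|ε| < 1, so demand is inelastic at this price.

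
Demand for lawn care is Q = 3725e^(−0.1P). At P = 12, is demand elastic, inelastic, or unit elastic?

Q = 1121.948, dQ/dP = -112.195.
ε = (dQ/dP)(P/Q) ≈ -1.200.
|ε| = 1.20 > 1.

elastic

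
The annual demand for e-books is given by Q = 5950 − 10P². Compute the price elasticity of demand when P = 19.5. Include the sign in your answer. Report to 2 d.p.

At P = 19.5, Q = 2147.500.
dQ/dP = −20P = -390.
ε = (dQ/dP)(P/Q) = (-390)(19.5/2147.500).

-3.54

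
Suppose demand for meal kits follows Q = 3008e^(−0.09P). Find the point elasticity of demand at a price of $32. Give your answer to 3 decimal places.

At P = 32, Q = 168.853.
dQ/dP = −0.09·3008e^(−0.09P) = −0.09Q = -15.197.
ε = (dQ/dP)(P/Q) = (-15.197)(32/168.853).

-2.880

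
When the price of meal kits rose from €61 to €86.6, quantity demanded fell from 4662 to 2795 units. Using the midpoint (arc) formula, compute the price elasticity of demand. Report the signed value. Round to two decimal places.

-1.44

ΔQ = 2795 − 4662 = -1867; ΔP = 86.6 − 61 = 25.6.
Midpoints: P̄ = 73.80, Q̄ = 3728.5.
ε = (ΔQ/ΔP)(P̄/Q̄) = (-1867/25.6)(73.80/3728.5).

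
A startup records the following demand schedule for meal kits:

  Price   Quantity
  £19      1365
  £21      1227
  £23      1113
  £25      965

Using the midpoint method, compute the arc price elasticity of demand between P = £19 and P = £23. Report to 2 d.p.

-1.07

At P = 19, Q = 1365; at P = 23, Q = 1113.
ΔQ = -252, ΔP = 4. Midpoints: P̄ = 21.00, Q̄ = 1239.0.
ε = (ΔQ/ΔP)(P̄/Q̄) = (-252/4)(21.00/1239.0).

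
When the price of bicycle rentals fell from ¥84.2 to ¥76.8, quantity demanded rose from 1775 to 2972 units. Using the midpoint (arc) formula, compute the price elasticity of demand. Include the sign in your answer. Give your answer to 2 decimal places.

-5.49

ΔQ = 2972 − 1775 = 1197; ΔP = 76.8 − 84.2 = -7.4.
Midpoints: P̄ = 80.50, Q̄ = 2373.5.
ε = (ΔQ/ΔP)(P̄/Q̄) = (1197/-7.4)(80.50/2373.5).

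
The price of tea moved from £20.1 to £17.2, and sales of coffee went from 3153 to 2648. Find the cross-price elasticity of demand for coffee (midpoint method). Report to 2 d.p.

ΔQ_x = 2648 − 3153 = -505; ΔP_y = 17.2 − 20.1 = -2.9.
Midpoints: P̄_y = 18.65, Q̄_x = 2900.5.
ε_xy = (ΔQ_x/ΔP_y)(P̄_y/Q̄_x) = (-505/-2.9)(18.65/2900.5).

1.12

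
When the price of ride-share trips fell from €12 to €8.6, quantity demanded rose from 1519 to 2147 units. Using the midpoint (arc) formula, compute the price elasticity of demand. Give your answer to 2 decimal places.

ΔQ = 2147 − 1519 = 628; ΔP = 8.6 − 12 = -3.4.
Midpoints: P̄ = 10.30, Q̄ = 1833.0.
ε = (ΔQ/ΔP)(P̄/Q̄) = (628/-3.4)(10.30/1833.0).

-1.04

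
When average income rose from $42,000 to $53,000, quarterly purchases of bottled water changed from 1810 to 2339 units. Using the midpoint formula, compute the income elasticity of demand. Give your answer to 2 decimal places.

1.10

ΔQ = 529, ΔI = 11000. Midpoints: Ī = 47,500, Q̄ = 2074.5.
ε_I = (ΔQ/ΔI)(Ī/Q̄) = (529/11000)(47500/2074.5).
ε_I > 0, so the good is normal.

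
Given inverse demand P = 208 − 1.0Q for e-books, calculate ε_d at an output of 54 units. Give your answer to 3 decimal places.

-2.852

At Q = 54, P = 208 − 1.0(54) = 154.00.
dP/dQ = −1.0, so dQ/dP = 1/(−1.0) = -1.000.
ε = (dQ/dP)(P/Q) = (-1.000)(154.00/54).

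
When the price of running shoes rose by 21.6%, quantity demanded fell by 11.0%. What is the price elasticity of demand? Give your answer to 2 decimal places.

ε = %ΔQ / %ΔP = (-11.0)/(21.6) = -0.509.

-0.51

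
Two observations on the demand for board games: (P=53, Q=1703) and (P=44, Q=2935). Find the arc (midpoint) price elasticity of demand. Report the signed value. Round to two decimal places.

ΔQ = 2935 − 1703 = 1232; ΔP = 44 − 53 = -9.
Midpoints: P̄ = 48.50, Q̄ = 2319.0.
ε = (ΔQ/ΔP)(P̄/Q̄) = (1232/-9)(48.50/2319.0).

-2.86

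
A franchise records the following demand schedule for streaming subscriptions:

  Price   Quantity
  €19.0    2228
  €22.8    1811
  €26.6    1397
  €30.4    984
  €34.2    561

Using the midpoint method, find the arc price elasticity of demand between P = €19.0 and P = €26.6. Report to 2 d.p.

-1.38

At P = 19.0, Q = 2228; at P = 26.6, Q = 1397.
ΔQ = -831, ΔP = 7.6. Midpoints: P̄ = 22.80, Q̄ = 1812.5.
ε = (ΔQ/ΔP)(P̄/Q̄) = (-831/7.6)(22.80/1812.5).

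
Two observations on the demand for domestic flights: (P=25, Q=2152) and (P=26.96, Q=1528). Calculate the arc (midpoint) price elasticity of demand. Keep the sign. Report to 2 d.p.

ΔQ = 1528 − 2152 = -624; ΔP = 26.96 − 25 = 1.96.
Midpoints: P̄ = 25.98, Q̄ = 1840.0.
ε = (ΔQ/ΔP)(P̄/Q̄) = (-624/1.96)(25.98/1840.0).

-4.50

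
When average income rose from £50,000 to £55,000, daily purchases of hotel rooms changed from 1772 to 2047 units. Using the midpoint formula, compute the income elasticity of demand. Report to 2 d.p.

ΔQ = 275, ΔI = 5000. Midpoints: Ī = 52,500, Q̄ = 1909.5.
ε_I = (ΔQ/ΔI)(Ī/Q̄) = (275/5000)(52500/1909.5).
ε_I > 0, so the good is normal.

1.51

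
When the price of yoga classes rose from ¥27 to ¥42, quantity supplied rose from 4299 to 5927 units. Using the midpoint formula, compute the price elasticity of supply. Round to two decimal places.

0.73

ΔQ = 5927 − 4299 = 1628; ΔP = 42 − 27 = 15.
Midpoints: P̄ = 34.50, Q̄ = 5113.0.
ε_s = (ΔQ/ΔP)(P̄/Q̄) = (1628/15)(34.50/5113.0).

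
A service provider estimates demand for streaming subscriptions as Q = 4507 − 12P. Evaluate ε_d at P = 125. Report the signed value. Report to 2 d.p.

-0.50

At P = 125, Q = 3007.
dQ/dP = −12.
ε = (dQ/dP)(P/Q) = (-12)(125/3007).
|ε| < 1, so demand is inelastic at this price.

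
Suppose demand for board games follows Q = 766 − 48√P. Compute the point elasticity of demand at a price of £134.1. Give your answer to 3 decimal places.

At P = 134.1, Q = 210.153.
dQ/dP = −48/(2√P) = -2.073.
ε = (dQ/dP)(P/Q) = (-2.073)(134.1/210.153).

-1.322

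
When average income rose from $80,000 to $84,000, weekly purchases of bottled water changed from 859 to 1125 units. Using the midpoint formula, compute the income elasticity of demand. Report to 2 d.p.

ΔQ = 266, ΔI = 4000. Midpoints: Ī = 82,000, Q̄ = 992.0.
ε_I = (ΔQ/ΔI)(Ī/Q̄) = (266/4000)(82000/992.0).
ε_I > 0, so the good is normal.

5.50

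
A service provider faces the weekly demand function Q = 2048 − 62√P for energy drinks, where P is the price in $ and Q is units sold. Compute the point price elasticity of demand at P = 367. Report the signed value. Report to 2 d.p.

At P = 367, Q = 860.251.
dQ/dP = −62/(2√P) = -1.618.
ε = (dQ/dP)(P/Q) = (-1.618)(367/860.251).

-0.69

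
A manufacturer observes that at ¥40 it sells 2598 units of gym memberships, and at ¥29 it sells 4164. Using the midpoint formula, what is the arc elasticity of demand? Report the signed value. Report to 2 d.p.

ΔQ = 4164 − 2598 = 1566; ΔP = 29 − 40 = -11.
Midpoints: P̄ = 34.50, Q̄ = 3381.0.
ε = (ΔQ/ΔP)(P̄/Q̄) = (1566/-11)(34.50/3381.0).

-1.45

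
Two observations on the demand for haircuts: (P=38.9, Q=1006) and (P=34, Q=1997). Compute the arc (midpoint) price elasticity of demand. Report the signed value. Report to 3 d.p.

ΔQ = 1997 − 1006 = 991; ΔP = 34 − 38.9 = -4.9.
Midpoints: P̄ = 36.45, Q̄ = 1501.5.
ε = (ΔQ/ΔP)(P̄/Q̄) = (991/-4.9)(36.45/1501.5).

-4.910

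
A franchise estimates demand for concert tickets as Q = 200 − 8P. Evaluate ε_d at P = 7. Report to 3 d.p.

-0.389

At P = 7, Q = 144.
dQ/dP = −8.
ε = (dQ/dP)(P/Q) = (-8)(7/144).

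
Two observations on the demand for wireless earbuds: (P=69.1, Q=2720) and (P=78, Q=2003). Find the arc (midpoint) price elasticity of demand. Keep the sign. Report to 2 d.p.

-2.51

ΔQ = 2003 − 2720 = -717; ΔP = 78 − 69.1 = 8.9.
Midpoints: P̄ = 73.55, Q̄ = 2361.5.
ε = (ΔQ/ΔP)(P̄/Q̄) = (-717/8.9)(73.55/2361.5).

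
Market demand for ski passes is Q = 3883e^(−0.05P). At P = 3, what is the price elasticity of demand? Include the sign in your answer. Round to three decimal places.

-0.150

At P = 3, Q = 3342.129.
dQ/dP = −0.05·3883e^(−0.05P) = −0.05Q = -167.106.
ε = (dQ/dP)(P/Q) = (-167.106)(3/3342.129).
|ε| < 1, so demand is inelastic at this price.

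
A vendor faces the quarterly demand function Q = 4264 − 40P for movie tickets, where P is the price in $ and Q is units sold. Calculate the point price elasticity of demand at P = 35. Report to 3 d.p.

At P = 35, Q = 2864.
dQ/dP = −40.
ε = (dQ/dP)(P/Q) = (-40)(35/2864).
|ε| < 1, so demand is inelastic at this price.

-0.489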